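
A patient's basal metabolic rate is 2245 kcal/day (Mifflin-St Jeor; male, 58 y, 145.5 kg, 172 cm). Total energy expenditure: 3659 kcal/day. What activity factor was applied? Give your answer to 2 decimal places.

1.63

Activity factor = TEE ÷ BMR = 3659 ÷ 2245 = 1.63.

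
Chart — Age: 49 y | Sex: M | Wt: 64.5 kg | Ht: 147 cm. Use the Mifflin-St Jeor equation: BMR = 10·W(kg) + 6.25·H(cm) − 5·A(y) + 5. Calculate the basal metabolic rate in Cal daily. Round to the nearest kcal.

1324 Cal daily

Mifflin-St Jeor (male): BMR = 10(64.5) + 6.25(147) − 5(49) + 5 = 645 + 918.75 − 245 + 5 = 1323.75 kcal/day.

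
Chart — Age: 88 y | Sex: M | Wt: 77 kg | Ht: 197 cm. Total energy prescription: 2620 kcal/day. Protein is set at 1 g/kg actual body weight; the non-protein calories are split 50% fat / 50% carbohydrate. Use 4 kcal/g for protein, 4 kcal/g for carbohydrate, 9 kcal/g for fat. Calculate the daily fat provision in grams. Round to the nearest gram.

Protein = 1 × 77 = 77 g → 77 × 4 = 308 kcal.
Non-protein calories = 2620 − 308 = 2312 kcal.
Fat: 50% × 2312 = 1156 kcal; carbohydrate: 1156 kcal.
Fat: 1156 kcal ÷ 9 kcal/g = 128.4444 g.

128 g/day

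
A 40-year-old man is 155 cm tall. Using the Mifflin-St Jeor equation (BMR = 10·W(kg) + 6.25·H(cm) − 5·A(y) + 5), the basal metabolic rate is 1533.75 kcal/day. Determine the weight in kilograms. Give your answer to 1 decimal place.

1533.75 = 10·W + 6.25(155) − 5(40) + 5
10·W = 1533.75 − 773.75 = 760, so W = 76 kg.

76.0 kg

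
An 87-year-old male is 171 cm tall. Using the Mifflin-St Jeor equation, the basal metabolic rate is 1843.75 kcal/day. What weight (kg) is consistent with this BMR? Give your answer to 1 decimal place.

120.5 kg

1843.75 = 10·W + 6.25(171) − 5(87) + 5
10·W = 1843.75 − 638.75 = 1205, so W = 120.5 kg.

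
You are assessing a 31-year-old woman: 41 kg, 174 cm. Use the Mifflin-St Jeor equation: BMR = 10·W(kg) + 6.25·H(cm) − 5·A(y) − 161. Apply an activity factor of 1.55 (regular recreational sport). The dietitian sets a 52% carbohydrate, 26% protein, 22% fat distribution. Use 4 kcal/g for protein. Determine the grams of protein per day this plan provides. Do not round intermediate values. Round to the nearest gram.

Mifflin-St Jeor (female): BMR = 10(41) + 6.25(174) − 5(31) − 161 = 410 + 1087.5 − 155 − 161 = 1181.5 kcal/day.
TEE = 1181.5 × 1.55 = 1831.325 kcal/day.
Protein energy = 26% × 1831.325 = 476.1445 kcal.
Protein = 476.1445 ÷ 4 kcal/g = 119.0361 g.

119 g/day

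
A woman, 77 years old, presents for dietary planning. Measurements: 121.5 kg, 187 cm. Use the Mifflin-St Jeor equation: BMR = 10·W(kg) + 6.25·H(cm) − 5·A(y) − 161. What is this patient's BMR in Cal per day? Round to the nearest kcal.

Mifflin-St Jeor (female): BMR = 10(121.5) + 6.25(187) − 5(77) − 161 = 1215 + 1168.75 − 385 − 161 = 1837.75 kcal/day.

1838 Cal per day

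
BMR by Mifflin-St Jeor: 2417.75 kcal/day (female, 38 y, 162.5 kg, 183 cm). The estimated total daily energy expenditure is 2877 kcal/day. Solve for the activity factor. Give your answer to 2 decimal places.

1.19

Activity factor = TEE ÷ BMR = 2877 ÷ 2417.75 = 1.19.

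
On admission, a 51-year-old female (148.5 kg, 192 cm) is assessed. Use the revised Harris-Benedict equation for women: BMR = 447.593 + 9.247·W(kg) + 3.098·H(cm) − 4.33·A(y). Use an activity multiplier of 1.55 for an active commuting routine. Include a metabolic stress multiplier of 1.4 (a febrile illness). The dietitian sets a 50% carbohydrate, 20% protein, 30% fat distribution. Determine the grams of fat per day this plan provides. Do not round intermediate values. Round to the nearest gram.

Harris-Benedict: BMR = 447.593 + 9.247(148.5) + 3.098(192) − 4.33(51) = 2194.7585 kcal/day.
TEE = 2194.7585 × 1.55 = 3401.8757 kcal/day.
With stress factor 1.4: 3401.8757 × 1.4 = 4762.6259 kcal/day.
Fat energy = 30% × 4762.6259 = 1428.7878 kcal.
Fat = 1428.7878 ÷ 9 kcal/g = 158.7542 g.

159 g/day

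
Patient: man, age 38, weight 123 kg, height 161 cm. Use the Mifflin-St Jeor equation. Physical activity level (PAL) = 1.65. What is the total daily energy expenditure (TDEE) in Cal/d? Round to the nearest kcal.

Mifflin-St Jeor (male): BMR = 10(123) + 6.25(161) − 5(38) + 5 = 1230 + 1006.25 − 190 + 5 = 2051.25 kcal/day.
TEE = BMR × activity factor = 2051.25 × 1.65 = 3384.5625 kcal/day.

3385 Cal/d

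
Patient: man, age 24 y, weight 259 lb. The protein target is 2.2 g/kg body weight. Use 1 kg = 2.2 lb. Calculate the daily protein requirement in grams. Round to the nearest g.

Weight in kg = 259 ÷ 2.2 = 117.7273 kg.
Protein = 2.2 g/kg × 117.7273 kg = 259 g/day.

259 g/day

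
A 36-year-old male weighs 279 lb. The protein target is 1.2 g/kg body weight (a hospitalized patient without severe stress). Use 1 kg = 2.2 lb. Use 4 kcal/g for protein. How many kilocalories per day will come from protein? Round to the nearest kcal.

Weight in kg = 279 ÷ 2.2 = 126.8182 kg.
Protein = 1.2 g/kg × 126.8182 kg = 152.1818 g/day.
Protein energy = 152.1818 g × 4 kcal/g = 608.7273 kcal/day.

609 kcal/day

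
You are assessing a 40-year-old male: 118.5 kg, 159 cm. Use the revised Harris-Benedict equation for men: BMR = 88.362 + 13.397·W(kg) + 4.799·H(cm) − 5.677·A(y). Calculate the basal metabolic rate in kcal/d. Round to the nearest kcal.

Harris-Benedict: BMR = 88.362 + 13.397(118.5) + 4.799(159) − 5.677(40) = 2211.8675 kcal/day.

2212 kcal/d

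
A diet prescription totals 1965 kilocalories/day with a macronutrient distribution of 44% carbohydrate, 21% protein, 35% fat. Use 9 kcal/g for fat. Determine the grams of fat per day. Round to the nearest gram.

Fat energy = 35% × 1965 = 687.75 kcal.
At 9 kcal/g: 687.75 ÷ 9 = 76.4167 g.

76 g/day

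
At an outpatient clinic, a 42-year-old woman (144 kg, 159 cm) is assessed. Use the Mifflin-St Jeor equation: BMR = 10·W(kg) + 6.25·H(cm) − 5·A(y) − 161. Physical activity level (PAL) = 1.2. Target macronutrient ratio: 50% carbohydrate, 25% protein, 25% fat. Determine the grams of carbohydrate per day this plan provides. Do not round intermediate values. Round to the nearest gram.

Mifflin-St Jeor (female): BMR = 10(144) + 6.25(159) − 5(42) − 161 = 1440 + 993.75 − 210 − 161 = 2062.75 kcal/day.
TEE = 2062.75 × 1.2 = 2475.3 kcal/day.
Carbohydrate energy = 50% × 2475.3 = 1237.65 kcal.
Carbohydrate = 1237.65 ÷ 4 kcal/g = 309.4125 g.

309 g/day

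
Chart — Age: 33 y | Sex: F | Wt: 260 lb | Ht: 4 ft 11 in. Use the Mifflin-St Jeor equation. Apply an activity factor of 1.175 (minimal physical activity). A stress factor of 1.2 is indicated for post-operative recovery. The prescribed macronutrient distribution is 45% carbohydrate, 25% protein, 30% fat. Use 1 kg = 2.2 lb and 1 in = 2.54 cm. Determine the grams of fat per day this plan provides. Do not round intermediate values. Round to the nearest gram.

Convert to metric: weight = 260 ÷ 2.2 = 118.1818 kg; height = (4×12 + 11) × 2.54 = 59 × 2.54 = 149.86 cm.
Mifflin-St Jeor (female): BMR = 10(118.1818) + 6.25(149.86) − 5(33) − 161 = 1181.8182 + 936.625 − 165 − 161 = 1792.4432 kcal/day.
TEE = 1792.4432 × 1.175 = 2106.1207 kcal/day.
With stress factor 1.2: 2106.1207 × 1.2 = 2527.3449 kcal/day.
Fat energy = 30% × 2527.3449 = 758.2035 kcal.
Fat = 758.2035 ÷ 9 kcal/g = 84.2448 g.

84 g/day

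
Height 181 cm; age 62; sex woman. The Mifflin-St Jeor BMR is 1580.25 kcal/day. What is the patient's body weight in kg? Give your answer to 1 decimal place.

92.0 kg

1580.25 = 10·W + 6.25(181) − 5(62) − 161
10·W = 1580.25 − 660.25 = 920, so W = 92 kg.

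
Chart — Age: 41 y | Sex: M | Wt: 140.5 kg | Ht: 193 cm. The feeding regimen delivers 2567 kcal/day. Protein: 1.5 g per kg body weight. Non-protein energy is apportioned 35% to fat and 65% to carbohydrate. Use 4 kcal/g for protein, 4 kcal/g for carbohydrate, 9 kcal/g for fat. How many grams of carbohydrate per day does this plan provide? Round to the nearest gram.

Protein = 1.5 × 140.5 = 210.75 g → 210.75 × 4 = 843 kcal.
Non-protein calories = 2567 − 843 = 1724 kcal.
Fat: 35% × 1724 = 603.4 kcal; carbohydrate: 1120.6 kcal.
Carbohydrate: 1120.6 kcal ÷ 4 kcal/g = 280.15 g.

280 g/day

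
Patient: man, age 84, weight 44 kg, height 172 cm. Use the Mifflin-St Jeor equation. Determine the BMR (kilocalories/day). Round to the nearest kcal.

Mifflin-St Jeor (male): BMR = 10(44) + 6.25(172) − 5(84) + 5 = 440 + 1075 − 420 + 5 = 1100 kcal/day.

1100 kilocalories/day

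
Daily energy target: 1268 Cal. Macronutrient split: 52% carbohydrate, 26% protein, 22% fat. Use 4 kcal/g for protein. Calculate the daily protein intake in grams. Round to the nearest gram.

Protein energy = 26% × 1268 = 329.68 kcal.
At 4 kcal/g: 329.68 ÷ 4 = 82.42 g.

82 g/day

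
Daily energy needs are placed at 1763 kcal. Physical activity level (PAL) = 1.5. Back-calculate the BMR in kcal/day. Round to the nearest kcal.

1175 kcal/day

BMR = TEE ÷ activity factor = 1763 ÷ 1.5 = 1175.3333 kcal/day.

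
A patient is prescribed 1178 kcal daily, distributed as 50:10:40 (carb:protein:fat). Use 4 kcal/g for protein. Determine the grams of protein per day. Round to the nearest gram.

29 g/day

Protein energy = 10% × 1178 = 117.8 kcal.
At 4 kcal/g: 117.8 ÷ 4 = 29.45 g.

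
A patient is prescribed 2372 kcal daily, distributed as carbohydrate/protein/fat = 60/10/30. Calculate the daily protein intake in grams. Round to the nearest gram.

Protein energy = 10% × 2372 = 237.2 kcal.
At 4 kcal/g: 237.2 ÷ 4 = 59.3 g.

59 g/day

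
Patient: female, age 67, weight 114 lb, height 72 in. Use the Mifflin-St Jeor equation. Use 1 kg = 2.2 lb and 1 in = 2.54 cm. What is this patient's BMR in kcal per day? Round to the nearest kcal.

1165 kcal per day

Convert to metric: weight = 114 ÷ 2.2 = 51.8182 kg; height = 72 × 2.54 = 182.88 cm.
Mifflin-St Jeor (female): BMR = 10(51.8182) + 6.25(182.88) − 5(67) − 161 = 518.1818 + 1143 − 335 − 161 = 1165.1818 kcal/day.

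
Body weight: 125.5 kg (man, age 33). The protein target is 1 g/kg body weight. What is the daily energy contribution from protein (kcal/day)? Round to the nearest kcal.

Protein = 1 g/kg × 125.5 kg = 125.5 g/day.
Protein energy = 125.5 g × 4 kcal/g = 502 kcal/day.

502 kcal/day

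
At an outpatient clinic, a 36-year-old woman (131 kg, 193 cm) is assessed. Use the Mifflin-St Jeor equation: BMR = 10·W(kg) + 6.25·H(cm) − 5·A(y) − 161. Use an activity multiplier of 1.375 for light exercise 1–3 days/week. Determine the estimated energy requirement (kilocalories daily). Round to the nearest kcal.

2991 kilocalories daily

Mifflin-St Jeor (female): BMR = 10(131) + 6.25(193) − 5(36) − 161 = 1310 + 1206.25 − 180 − 161 = 2175.25 kcal/day.
TEE = BMR × activity factor = 2175.25 × 1.375 = 2990.9688 kcal/day.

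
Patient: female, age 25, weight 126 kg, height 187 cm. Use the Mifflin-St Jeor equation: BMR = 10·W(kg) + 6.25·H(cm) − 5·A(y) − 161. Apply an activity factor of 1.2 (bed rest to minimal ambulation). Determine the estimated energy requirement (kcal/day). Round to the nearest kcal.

Mifflin-St Jeor (female): BMR = 10(126) + 6.25(187) − 5(25) − 161 = 1260 + 1168.75 − 125 − 161 = 2142.75 kcal/day.
TEE = BMR × activity factor = 2142.75 × 1.2 = 2571.3 kcal/day.

2571 kcal/day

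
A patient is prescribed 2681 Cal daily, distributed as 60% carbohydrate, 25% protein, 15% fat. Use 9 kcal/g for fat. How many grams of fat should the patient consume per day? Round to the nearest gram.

45 g/day

Fat energy = 15% × 2681 = 402.15 kcal.
At 9 kcal/g: 402.15 ÷ 9 = 44.6833 g.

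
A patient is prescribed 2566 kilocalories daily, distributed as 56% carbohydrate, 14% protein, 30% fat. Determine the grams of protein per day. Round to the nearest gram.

90 g/day

Protein energy = 14% × 2566 = 359.24 kcal.
At 4 kcal/g: 359.24 ÷ 4 = 89.81 g.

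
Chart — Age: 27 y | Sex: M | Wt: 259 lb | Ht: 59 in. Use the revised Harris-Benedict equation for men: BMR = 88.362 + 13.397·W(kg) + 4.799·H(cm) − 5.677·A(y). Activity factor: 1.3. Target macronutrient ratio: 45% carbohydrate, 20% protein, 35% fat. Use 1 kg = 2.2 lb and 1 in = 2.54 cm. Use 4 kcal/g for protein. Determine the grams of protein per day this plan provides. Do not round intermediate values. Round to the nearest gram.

Convert to metric: weight = 259 ÷ 2.2 = 117.7273 kg; height = 59 × 2.54 = 149.86 cm.
Harris-Benedict: BMR = 88.362 + 13.397(117.7273) + 4.799(149.86) − 5.677(27) = 2231.4534 kcal/day.
TEE = 2231.4534 × 1.3 = 2900.8894 kcal/day.
Protein energy = 20% × 2900.8894 = 580.1779 kcal.
Protein = 580.1779 ÷ 4 kcal/g = 145.0445 g.

145 g/day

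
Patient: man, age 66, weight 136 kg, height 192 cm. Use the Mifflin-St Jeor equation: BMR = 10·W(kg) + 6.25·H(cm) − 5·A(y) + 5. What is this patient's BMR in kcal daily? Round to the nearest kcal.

2235 kcal daily

Mifflin-St Jeor (male): BMR = 10(136) + 6.25(192) − 5(66) + 5 = 1360 + 1200 − 330 + 5 = 2235 kcal/day.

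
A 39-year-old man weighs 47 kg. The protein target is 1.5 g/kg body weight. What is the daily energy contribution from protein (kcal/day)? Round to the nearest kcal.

Protein = 1.5 g/kg × 47 kg = 70.5 g/day.
Protein energy = 70.5 g × 4 kcal/g = 282 kcal/day.

282 kcal/day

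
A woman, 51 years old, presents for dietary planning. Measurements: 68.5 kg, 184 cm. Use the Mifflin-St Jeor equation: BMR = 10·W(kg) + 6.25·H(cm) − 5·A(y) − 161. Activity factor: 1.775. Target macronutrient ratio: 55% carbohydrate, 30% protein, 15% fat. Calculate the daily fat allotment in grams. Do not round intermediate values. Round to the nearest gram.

Mifflin-St Jeor (female): BMR = 10(68.5) + 6.25(184) − 5(51) − 161 = 685 + 1150 − 255 − 161 = 1419 kcal/day.
TEE = 1419 × 1.775 = 2518.725 kcal/day.
Fat energy = 15% × 2518.725 = 377.8088 kcal.
Fat = 377.8088 ÷ 9 kcal/g = 41.9788 g.

42 g/day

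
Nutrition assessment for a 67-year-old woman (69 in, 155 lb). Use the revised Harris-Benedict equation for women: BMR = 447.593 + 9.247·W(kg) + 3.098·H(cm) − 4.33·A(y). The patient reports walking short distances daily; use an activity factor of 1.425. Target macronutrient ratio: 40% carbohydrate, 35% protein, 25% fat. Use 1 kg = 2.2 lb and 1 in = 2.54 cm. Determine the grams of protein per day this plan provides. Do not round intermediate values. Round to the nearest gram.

Convert to metric: weight = 155 ÷ 2.2 = 70.4545 kg; height = 69 × 2.54 = 175.26 cm.
Harris-Benedict: BMR = 447.593 + 9.247(70.4545) + 3.098(175.26) − 4.33(67) = 1351.9317 kcal/day.
TEE = 1351.9317 × 1.425 = 1926.5026 kcal/day.
Protein energy = 35% × 1926.5026 = 674.2759 kcal.
Protein = 674.2759 ÷ 4 kcal/g = 168.569 g.

169 g/day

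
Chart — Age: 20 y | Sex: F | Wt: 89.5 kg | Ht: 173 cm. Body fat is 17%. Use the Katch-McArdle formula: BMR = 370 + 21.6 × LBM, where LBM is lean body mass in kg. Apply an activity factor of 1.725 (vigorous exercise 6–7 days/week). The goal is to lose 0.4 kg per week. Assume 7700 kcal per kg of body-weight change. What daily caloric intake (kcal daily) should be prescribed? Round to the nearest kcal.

2966 kcal daily

LBM = 89.5 × (1 − 0.17) = 74.285 kg. Katch-McArdle: BMR = 370 + 21.6 × 74.285 = 1974.556 kcal/day.
TEE = 1974.556 × 1.725 = 3406.1091 kcal/day.
Required daily deficit = 0.4 × 7700 ÷ 7 = 440 kcal/day.
Target intake = 3406.1091 − 440 = 2966.1091 kcal/day.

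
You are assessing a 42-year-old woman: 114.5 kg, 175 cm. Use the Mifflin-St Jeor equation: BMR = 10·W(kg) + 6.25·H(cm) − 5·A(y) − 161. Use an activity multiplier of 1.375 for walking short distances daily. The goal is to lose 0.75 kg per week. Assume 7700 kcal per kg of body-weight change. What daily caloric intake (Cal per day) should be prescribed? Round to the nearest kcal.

Mifflin-St Jeor (female): BMR = 10(114.5) + 6.25(175) − 5(42) − 161 = 1145 + 1093.75 − 210 − 161 = 1867.75 kcal/day.
TEE = 1867.75 × 1.375 = 2568.1563 kcal/day.
Required daily deficit = 0.75 × 7700 ÷ 7 = 825 kcal/day.
Target intake = 2568.1563 − 825 = 1743.1563 kcal/day.

1743 Cal per day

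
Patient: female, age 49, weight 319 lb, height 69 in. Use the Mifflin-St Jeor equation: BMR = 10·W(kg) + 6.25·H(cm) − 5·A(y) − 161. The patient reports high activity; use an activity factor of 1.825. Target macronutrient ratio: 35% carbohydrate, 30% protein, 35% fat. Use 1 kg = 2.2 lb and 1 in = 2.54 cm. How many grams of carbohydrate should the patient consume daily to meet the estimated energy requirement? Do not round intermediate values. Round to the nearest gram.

342 g/day

Convert to metric: weight = 319 ÷ 2.2 = 145 kg; height = 69 × 2.54 = 175.26 cm.
Mifflin-St Jeor (female): BMR = 10(145) + 6.25(175.26) − 5(49) − 161 = 1450 + 1095.375 − 245 − 161 = 2139.375 kcal/day.
TEE = 2139.375 × 1.825 = 3904.3594 kcal/day.
Carbohydrate energy = 35% × 3904.3594 = 1366.5258 kcal.
Carbohydrate = 1366.5258 ÷ 4 kcal/g = 341.6314 g.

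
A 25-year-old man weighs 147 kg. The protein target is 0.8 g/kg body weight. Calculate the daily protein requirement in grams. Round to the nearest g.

Protein = 0.8 g/kg × 147 kg = 117.6 g/day.

118 g/day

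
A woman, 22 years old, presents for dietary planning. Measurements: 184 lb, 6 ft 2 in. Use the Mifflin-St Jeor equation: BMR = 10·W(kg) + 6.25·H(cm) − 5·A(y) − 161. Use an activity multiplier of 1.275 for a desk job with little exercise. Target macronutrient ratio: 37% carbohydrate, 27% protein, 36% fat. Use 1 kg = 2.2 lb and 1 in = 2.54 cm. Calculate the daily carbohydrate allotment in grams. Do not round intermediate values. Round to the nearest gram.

205 g/day

Convert to metric: weight = 184 ÷ 2.2 = 83.6364 kg; height = (6×12 + 2) × 2.54 = 74 × 2.54 = 187.96 cm.
Mifflin-St Jeor (female): BMR = 10(83.6364) + 6.25(187.96) − 5(22) − 161 = 836.3636 + 1174.75 − 110 − 161 = 1740.1136 kcal/day.
TEE = 1740.1136 × 1.275 = 2218.6449 kcal/day.
Carbohydrate energy = 37% × 2218.6449 = 820.8986 kcal.
Carbohydrate = 820.8986 ÷ 4 kcal/g = 205.2247 g.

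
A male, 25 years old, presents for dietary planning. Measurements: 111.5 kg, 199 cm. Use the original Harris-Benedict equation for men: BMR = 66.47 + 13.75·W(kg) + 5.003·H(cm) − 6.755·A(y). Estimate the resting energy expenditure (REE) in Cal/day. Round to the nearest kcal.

2426 Cal/day

Harris-Benedict: BMR = 66.47 + 13.75(111.5) + 5.003(199) − 6.755(25) = 2426.317 kcal/day.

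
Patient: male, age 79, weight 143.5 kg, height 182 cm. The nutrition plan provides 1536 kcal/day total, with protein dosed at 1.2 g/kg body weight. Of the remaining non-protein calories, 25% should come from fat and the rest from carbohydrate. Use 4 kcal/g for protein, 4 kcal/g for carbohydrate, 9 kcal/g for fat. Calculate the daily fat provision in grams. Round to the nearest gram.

Protein = 1.2 × 143.5 = 172.2 g → 172.2 × 4 = 688.8 kcal.
Non-protein calories = 1536 − 688.8 = 847.2 kcal.
Fat: 25% × 847.2 = 211.8 kcal; carbohydrate: 635.4 kcal.
Fat: 211.8 kcal ÷ 9 kcal/g = 23.5333 g.

24 g/day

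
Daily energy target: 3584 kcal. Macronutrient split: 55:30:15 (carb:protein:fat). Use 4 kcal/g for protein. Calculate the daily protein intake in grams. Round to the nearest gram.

Protein energy = 30% × 3584 = 1075.2 kcal.
At 4 kcal/g: 1075.2 ÷ 4 = 268.8 g.

269 g/day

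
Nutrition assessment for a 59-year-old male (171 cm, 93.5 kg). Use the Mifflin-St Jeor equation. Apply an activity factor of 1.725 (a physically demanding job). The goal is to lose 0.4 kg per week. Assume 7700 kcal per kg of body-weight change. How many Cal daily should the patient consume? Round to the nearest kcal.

Mifflin-St Jeor (male): BMR = 10(93.5) + 6.25(171) − 5(59) + 5 = 935 + 1068.75 − 295 + 5 = 1713.75 kcal/day.
TEE = 1713.75 × 1.725 = 2956.2188 kcal/day.
Required daily deficit = 0.4 × 7700 ÷ 7 = 440 kcal/day.
Target intake = 2956.2188 − 440 = 2516.2188 kcal/day.

2516 Cal daily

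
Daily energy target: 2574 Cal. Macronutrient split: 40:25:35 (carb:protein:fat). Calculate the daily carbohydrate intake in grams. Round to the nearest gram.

257 g/day

Carbohydrate energy = 40% × 2574 = 1029.6 kcal.
At 4 kcal/g: 1029.6 ÷ 4 = 257.4 g.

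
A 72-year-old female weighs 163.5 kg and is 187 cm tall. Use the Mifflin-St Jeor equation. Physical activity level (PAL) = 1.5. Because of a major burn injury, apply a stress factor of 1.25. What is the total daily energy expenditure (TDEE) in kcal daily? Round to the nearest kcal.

Mifflin-St Jeor (female): BMR = 10(163.5) + 6.25(187) − 5(72) − 161 = 1635 + 1168.75 − 360 − 161 = 2282.75 kcal/day.
TEE = BMR × activity factor = 2282.75 × 1.5 = 3424.125 kcal/day.
Apply stress factor: 3424.125 × 1.25 = 4280.1563 kcal/day.

4280 kcal daily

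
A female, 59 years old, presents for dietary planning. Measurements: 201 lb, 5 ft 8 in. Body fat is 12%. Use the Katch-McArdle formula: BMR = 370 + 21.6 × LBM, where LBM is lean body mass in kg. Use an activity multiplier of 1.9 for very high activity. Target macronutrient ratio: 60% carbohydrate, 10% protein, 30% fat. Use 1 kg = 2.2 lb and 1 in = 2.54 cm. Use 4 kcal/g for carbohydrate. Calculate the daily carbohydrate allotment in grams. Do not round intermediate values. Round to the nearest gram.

Convert to metric: weight = 201 ÷ 2.2 = 91.3636 kg; height = (5×12 + 8) × 2.54 = 68 × 2.54 = 172.72 cm.
LBM = 91.3636 × (1 − 0.12) = 80.4 kg. Katch-McArdle: BMR = 370 + 21.6 × 80.4 = 2106.64 kcal/day.
TEE = 2106.64 × 1.9 = 4002.616 kcal/day.
Carbohydrate energy = 60% × 4002.616 = 2401.5696 kcal.
Carbohydrate = 2401.5696 ÷ 4 kcal/g = 600.3924 g.

600 g/day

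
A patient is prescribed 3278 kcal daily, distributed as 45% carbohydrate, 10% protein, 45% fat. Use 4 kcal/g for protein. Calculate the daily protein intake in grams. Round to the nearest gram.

82 g/day

Protein energy = 10% × 3278 = 327.8 kcal.
At 4 kcal/g: 327.8 ÷ 4 = 81.95 g.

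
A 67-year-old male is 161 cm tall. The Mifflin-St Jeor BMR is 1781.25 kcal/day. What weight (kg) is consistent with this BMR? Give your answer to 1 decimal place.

110.5 kg

1781.25 = 10·W + 6.25(161) − 5(67) + 5
10·W = 1781.25 − 676.25 = 1105, so W = 110.5 kg.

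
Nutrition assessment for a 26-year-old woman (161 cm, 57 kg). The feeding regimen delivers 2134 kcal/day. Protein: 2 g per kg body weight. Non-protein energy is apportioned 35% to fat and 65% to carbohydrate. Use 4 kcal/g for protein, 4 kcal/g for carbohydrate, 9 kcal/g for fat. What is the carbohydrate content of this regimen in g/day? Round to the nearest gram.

273 g/day

Protein = 2 × 57 = 114 g → 114 × 4 = 456 kcal.
Non-protein calories = 2134 − 456 = 1678 kcal.
Fat: 35% × 1678 = 587.3 kcal; carbohydrate: 1090.7 kcal.
Carbohydrate: 1090.7 kcal ÷ 4 kcal/g = 272.675 g.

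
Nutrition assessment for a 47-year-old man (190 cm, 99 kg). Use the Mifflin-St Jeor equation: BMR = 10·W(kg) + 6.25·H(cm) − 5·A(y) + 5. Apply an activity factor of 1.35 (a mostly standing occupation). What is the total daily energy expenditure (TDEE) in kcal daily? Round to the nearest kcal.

2629 kcal daily

Mifflin-St Jeor (male): BMR = 10(99) + 6.25(190) − 5(47) + 5 = 990 + 1187.5 − 235 + 5 = 1947.5 kcal/day.
TEE = BMR × activity factor = 1947.5 × 1.35 = 2629.125 kcal/day.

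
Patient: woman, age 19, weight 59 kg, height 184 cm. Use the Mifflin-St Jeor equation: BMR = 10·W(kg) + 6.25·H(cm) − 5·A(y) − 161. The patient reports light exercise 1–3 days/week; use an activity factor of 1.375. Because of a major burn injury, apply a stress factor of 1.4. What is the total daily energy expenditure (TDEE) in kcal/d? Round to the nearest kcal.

Mifflin-St Jeor (female): BMR = 10(59) + 6.25(184) − 5(19) − 161 = 590 + 1150 − 95 − 161 = 1484 kcal/day.
TEE = BMR × activity factor = 1484 × 1.375 = 2040.5 kcal/day.
Apply stress factor: 2040.5 × 1.4 = 2856.7 kcal/day.

2857 kcal/d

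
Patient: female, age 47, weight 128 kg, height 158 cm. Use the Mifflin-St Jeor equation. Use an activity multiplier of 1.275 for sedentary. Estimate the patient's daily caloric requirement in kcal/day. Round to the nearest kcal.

2386 kcal/day

Mifflin-St Jeor (female): BMR = 10(128) + 6.25(158) − 5(47) − 161 = 1280 + 987.5 − 235 − 161 = 1871.5 kcal/day.
TEE = BMR × activity factor = 1871.5 × 1.275 = 2386.1625 kcal/day.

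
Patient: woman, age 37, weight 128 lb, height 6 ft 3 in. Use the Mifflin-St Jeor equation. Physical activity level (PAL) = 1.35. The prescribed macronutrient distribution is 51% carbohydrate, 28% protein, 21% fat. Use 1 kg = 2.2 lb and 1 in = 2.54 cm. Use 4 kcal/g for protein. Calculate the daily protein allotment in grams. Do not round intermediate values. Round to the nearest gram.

135 g/day

Convert to metric: weight = 128 ÷ 2.2 = 58.1818 kg; height = (6×12 + 3) × 2.54 = 75 × 2.54 = 190.5 cm.
Mifflin-St Jeor (female): BMR = 10(58.1818) + 6.25(190.5) − 5(37) − 161 = 581.8182 + 1190.625 − 185 − 161 = 1426.4432 kcal/day.
TEE = 1426.4432 × 1.35 = 1925.6983 kcal/day.
Protein energy = 28% × 1925.6983 = 539.1955 kcal.
Protein = 539.1955 ÷ 4 kcal/g = 134.7989 g.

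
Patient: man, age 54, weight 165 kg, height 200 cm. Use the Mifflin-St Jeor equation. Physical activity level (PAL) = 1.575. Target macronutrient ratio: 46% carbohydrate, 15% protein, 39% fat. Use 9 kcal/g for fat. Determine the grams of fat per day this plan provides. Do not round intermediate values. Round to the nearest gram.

Mifflin-St Jeor (male): BMR = 10(165) + 6.25(200) − 5(54) + 5 = 1650 + 1250 − 270 + 5 = 2635 kcal/day.
TEE = 2635 × 1.575 = 4150.125 kcal/day.
Fat energy = 39% × 4150.125 = 1618.5488 kcal.
Fat = 1618.5488 ÷ 9 kcal/g = 179.8388 g.

180 g/day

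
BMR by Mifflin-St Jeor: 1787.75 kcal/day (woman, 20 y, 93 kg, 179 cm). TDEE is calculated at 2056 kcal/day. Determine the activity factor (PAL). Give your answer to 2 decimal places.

1.15

Activity factor = TEE ÷ BMR = 2056 ÷ 1787.75 = 1.15.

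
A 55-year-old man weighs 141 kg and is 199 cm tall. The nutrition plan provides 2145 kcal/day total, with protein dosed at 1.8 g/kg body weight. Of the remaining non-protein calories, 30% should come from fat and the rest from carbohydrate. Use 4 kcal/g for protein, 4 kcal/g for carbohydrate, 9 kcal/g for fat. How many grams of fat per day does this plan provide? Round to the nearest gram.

38 g/day

Protein = 1.8 × 141 = 253.8 g → 253.8 × 4 = 1015.2 kcal.
Non-protein calories = 2145 − 1015.2 = 1129.8 kcal.
Fat: 30% × 1129.8 = 338.94 kcal; carbohydrate: 790.86 kcal.
Fat: 338.94 kcal ÷ 9 kcal/g = 37.66 g.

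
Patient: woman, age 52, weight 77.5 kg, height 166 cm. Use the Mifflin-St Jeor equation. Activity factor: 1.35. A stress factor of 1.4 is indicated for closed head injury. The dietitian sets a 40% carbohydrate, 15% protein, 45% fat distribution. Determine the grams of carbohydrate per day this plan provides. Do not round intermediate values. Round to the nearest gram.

263 g/day

Mifflin-St Jeor (female): BMR = 10(77.5) + 6.25(166) − 5(52) − 161 = 775 + 1037.5 − 260 − 161 = 1391.5 kcal/day.
TEE = 1391.5 × 1.35 = 1878.525 kcal/day.
With stress factor 1.4: 1878.525 × 1.4 = 2629.935 kcal/day.
Carbohydrate energy = 40% × 2629.935 = 1051.974 kcal.
Carbohydrate = 1051.974 ÷ 4 kcal/g = 262.9935 g.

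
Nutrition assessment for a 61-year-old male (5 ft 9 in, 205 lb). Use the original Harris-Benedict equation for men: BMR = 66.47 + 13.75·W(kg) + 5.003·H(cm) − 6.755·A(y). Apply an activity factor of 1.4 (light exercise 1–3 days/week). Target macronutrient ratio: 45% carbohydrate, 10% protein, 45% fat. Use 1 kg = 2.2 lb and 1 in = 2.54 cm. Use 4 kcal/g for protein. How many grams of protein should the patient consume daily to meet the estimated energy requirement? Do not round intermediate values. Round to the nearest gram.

63 g/day

Convert to metric: weight = 205 ÷ 2.2 = 93.1818 kg; height = (5×12 + 9) × 2.54 = 69 × 2.54 = 175.26 cm.
Harris-Benedict: BMR = 66.47 + 13.75(93.1818) + 5.003(175.26) − 6.755(61) = 1812.4908 kcal/day.
TEE = 1812.4908 × 1.4 = 2537.4871 kcal/day.
Protein energy = 10% × 2537.4871 = 253.7487 kcal.
Protein = 253.7487 ÷ 4 kcal/g = 63.4372 g.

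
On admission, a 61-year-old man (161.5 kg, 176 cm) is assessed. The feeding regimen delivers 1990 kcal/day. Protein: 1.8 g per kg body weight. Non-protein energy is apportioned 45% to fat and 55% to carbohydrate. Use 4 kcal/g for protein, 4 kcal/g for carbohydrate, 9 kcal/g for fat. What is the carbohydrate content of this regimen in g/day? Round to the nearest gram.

114 g/day

Protein = 1.8 × 161.5 = 290.7 g → 290.7 × 4 = 1162.8 kcal.
Non-protein calories = 1990 − 1162.8 = 827.2 kcal.
Fat: 45% × 827.2 = 372.24 kcal; carbohydrate: 454.96 kcal.
Carbohydrate: 454.96 kcal ÷ 4 kcal/g = 113.74 g.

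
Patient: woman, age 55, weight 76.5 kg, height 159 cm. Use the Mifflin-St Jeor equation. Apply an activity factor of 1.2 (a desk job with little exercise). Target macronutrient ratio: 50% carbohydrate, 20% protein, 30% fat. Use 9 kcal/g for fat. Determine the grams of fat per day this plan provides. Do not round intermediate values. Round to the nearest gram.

53 g/day

Mifflin-St Jeor (female): BMR = 10(76.5) + 6.25(159) − 5(55) − 161 = 765 + 993.75 − 275 − 161 = 1322.75 kcal/day.
TEE = 1322.75 × 1.2 = 1587.3 kcal/day.
Fat energy = 30% × 1587.3 = 476.19 kcal.
Fat = 476.19 ÷ 9 kcal/g = 52.91 g.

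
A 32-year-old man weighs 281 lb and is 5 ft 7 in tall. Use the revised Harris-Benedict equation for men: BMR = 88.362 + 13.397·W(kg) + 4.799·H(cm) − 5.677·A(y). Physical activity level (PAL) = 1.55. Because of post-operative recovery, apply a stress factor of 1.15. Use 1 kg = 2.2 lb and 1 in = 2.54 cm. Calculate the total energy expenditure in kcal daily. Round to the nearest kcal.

Convert to metric: weight = 281 ÷ 2.2 = 127.7273 kg; height = (5×12 + 7) × 2.54 = 67 × 2.54 = 170.18 cm.
Harris-Benedict: BMR = 88.362 + 13.397(127.7273) + 4.799(170.18) − 5.677(32) = 2434.5541 kcal/day.
TEE = BMR × activity factor = 2434.5541 × 1.55 = 3773.5588 kcal/day.
Apply stress factor: 3773.5588 × 1.15 = 4339.5927 kcal/day.

4340 kcal daily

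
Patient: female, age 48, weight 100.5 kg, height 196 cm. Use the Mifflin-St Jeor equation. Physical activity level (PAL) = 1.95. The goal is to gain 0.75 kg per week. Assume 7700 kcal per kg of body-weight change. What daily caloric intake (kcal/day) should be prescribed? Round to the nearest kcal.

4392 kcal/day

Mifflin-St Jeor (female): BMR = 10(100.5) + 6.25(196) − 5(48) − 161 = 1005 + 1225 − 240 − 161 = 1829 kcal/day.
TEE = 1829 × 1.95 = 3566.55 kcal/day.
Required daily surplus = 0.75 × 7700 ÷ 7 = 825 kcal/day.
Target intake = 3566.55 + 825 = 4391.55 kcal/day.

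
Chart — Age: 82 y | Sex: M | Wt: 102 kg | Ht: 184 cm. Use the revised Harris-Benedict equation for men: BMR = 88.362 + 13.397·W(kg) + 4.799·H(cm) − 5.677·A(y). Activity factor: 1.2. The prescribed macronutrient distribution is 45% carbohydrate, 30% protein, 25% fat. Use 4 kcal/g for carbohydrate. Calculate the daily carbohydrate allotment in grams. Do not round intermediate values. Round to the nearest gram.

253 g/day

Harris-Benedict: BMR = 88.362 + 13.397(102) + 4.799(184) − 5.677(82) = 1872.358 kcal/day.
TEE = 1872.358 × 1.2 = 2246.8296 kcal/day.
Carbohydrate energy = 45% × 2246.8296 = 1011.0733 kcal.
Carbohydrate = 1011.0733 ÷ 4 kcal/g = 252.7683 g.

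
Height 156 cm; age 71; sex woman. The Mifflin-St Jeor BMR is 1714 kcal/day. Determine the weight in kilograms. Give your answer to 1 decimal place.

125.5 kg

1714 = 10·W + 6.25(156) − 5(71) − 161
10·W = 1714 − 459 = 1255, so W = 125.5 kg.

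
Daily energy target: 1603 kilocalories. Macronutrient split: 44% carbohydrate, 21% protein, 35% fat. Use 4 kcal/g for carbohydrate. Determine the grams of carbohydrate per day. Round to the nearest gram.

Carbohydrate energy = 44% × 1603 = 705.32 kcal.
At 4 kcal/g: 705.32 ÷ 4 = 176.33 g.

176 g/day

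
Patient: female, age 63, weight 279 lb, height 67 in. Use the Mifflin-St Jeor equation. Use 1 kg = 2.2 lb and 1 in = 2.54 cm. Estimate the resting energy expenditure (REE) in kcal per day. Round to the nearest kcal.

Convert to metric: weight = 279 ÷ 2.2 = 126.8182 kg; height = 67 × 2.54 = 170.18 cm.
Mifflin-St Jeor (female): BMR = 10(126.8182) + 6.25(170.18) − 5(63) − 161 = 1268.1818 + 1063.625 − 315 − 161 = 1855.8068 kcal/day.

1856 kcal per day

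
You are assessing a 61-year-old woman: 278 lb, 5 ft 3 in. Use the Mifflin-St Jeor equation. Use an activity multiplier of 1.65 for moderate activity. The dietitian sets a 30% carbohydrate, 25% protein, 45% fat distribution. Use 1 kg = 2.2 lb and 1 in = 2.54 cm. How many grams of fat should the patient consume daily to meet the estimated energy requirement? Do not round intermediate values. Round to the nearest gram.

Convert to metric: weight = 278 ÷ 2.2 = 126.3636 kg; height = (5×12 + 3) × 2.54 = 63 × 2.54 = 160.02 cm.
Mifflin-St Jeor (female): BMR = 10(126.3636) + 6.25(160.02) − 5(61) − 161 = 1263.6364 + 1000.125 − 305 − 161 = 1797.7614 kcal/day.
TEE = 1797.7614 × 1.65 = 2966.3063 kcal/day.
Fat energy = 45% × 2966.3063 = 1334.8378 kcal.
Fat = 1334.8378 ÷ 9 kcal/g = 148.3153 g.

148 g/day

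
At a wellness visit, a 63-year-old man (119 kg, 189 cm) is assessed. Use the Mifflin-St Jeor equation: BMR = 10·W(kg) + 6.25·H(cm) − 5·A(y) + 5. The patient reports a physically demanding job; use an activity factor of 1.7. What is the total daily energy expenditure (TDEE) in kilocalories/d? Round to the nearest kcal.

Mifflin-St Jeor (male): BMR = 10(119) + 6.25(189) − 5(63) + 5 = 1190 + 1181.25 − 315 + 5 = 2061.25 kcal/day.
TEE = BMR × activity factor = 2061.25 × 1.7 = 3504.125 kcal/day.

3504 kilocalories/d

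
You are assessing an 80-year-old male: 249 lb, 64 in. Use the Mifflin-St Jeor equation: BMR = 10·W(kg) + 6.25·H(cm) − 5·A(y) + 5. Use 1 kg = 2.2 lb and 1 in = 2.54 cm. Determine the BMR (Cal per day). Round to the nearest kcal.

Convert to metric: weight = 249 ÷ 2.2 = 113.1818 kg; height = 64 × 2.54 = 162.56 cm.
Mifflin-St Jeor (male): BMR = 10(113.1818) + 6.25(162.56) − 5(80) + 5 = 1131.8182 + 1016 − 400 + 5 = 1752.8182 kcal/day.

1753 Cal per day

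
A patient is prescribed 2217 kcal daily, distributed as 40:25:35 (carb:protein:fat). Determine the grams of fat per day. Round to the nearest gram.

86 g/day

Fat energy = 35% × 2217 = 775.95 kcal.
At 9 kcal/g: 775.95 ÷ 9 = 86.2167 g.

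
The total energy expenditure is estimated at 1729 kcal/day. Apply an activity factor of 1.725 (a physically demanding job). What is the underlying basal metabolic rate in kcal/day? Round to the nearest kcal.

1002 kcal/day

BMR = TEE ÷ activity factor = 1729 ÷ 1.725 = 1002.3188 kcal/day.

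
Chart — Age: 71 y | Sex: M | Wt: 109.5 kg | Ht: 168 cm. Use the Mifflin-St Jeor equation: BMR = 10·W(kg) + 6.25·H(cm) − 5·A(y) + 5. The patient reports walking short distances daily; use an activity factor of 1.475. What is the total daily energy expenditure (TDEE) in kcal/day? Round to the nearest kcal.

Mifflin-St Jeor (male): BMR = 10(109.5) + 6.25(168) − 5(71) + 5 = 1095 + 1050 − 355 + 5 = 1795 kcal/day.
TEE = BMR × activity factor = 1795 × 1.475 = 2647.625 kcal/day.

2648 kcal/day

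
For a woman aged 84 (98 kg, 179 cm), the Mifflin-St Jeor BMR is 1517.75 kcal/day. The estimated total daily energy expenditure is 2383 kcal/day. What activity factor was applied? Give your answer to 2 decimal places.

Activity factor = TEE ÷ BMR = 2383 ÷ 1517.75 = 1.57.

1.57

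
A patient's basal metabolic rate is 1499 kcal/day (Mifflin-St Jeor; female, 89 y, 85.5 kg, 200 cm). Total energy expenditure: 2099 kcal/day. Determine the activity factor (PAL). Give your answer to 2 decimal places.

Activity factor = TEE ÷ BMR = 2099 ÷ 1499 = 1.4.

1.40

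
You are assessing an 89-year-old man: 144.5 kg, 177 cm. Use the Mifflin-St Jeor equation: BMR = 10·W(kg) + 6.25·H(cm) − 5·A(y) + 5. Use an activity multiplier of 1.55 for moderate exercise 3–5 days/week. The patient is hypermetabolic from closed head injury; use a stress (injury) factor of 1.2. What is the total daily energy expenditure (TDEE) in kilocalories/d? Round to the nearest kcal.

3927 kilocalories/d

Mifflin-St Jeor (male): BMR = 10(144.5) + 6.25(177) − 5(89) + 5 = 1445 + 1106.25 − 445 + 5 = 2111.25 kcal/day.
TEE = BMR × activity factor = 2111.25 × 1.55 = 3272.4375 kcal/day.
Apply stress factor: 3272.4375 × 1.2 = 3926.925 kcal/day.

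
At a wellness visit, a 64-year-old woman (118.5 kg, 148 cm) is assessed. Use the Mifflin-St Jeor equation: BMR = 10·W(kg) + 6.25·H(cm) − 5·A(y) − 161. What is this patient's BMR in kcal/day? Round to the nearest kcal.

1629 kcal/day

Mifflin-St Jeor (female): BMR = 10(118.5) + 6.25(148) − 5(64) − 161 = 1185 + 925 − 320 − 161 = 1629 kcal/day.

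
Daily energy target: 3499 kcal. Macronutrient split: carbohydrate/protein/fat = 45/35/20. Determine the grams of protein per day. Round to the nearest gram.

306 g/day

Protein energy = 35% × 3499 = 1224.65 kcal.
At 4 kcal/g: 1224.65 ÷ 4 = 306.1625 g.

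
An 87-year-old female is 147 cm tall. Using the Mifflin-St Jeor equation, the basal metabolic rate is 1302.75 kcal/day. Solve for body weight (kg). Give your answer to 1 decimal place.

98.0 kg

1302.75 = 10·W + 6.25(147) − 5(87) − 161
10·W = 1302.75 − 322.75 = 980, so W = 98 kg.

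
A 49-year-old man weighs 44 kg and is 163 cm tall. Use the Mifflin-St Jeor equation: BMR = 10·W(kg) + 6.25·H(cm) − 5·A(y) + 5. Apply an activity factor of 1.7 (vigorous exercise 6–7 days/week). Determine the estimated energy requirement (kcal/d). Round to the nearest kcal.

2072 kcal/d

Mifflin-St Jeor (male): BMR = 10(44) + 6.25(163) − 5(49) + 5 = 440 + 1018.75 − 245 + 5 = 1218.75 kcal/day.
TEE = BMR × activity factor = 1218.75 × 1.7 = 2071.875 kcal/day.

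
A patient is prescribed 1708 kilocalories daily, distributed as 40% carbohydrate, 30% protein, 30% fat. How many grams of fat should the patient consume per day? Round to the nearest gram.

57 g/day

Fat energy = 30% × 1708 = 512.4 kcal.
At 9 kcal/g: 512.4 ÷ 9 = 56.9333 g.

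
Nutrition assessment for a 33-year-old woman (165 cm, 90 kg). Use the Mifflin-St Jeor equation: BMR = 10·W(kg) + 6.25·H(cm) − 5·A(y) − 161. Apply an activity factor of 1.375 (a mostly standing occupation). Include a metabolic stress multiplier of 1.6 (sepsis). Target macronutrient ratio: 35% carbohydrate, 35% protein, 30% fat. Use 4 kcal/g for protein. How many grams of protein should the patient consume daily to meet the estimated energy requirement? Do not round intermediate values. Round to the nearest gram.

309 g/day

Mifflin-St Jeor (female): BMR = 10(90) + 6.25(165) − 5(33) − 161 = 900 + 1031.25 − 165 − 161 = 1605.25 kcal/day.
TEE = 1605.25 × 1.375 = 2207.2188 kcal/day.
With stress factor 1.6: 2207.2188 × 1.6 = 3531.55 kcal/day.
Protein energy = 35% × 3531.55 = 1236.0425 kcal.
Protein = 1236.0425 ÷ 4 kcal/g = 309.0106 g.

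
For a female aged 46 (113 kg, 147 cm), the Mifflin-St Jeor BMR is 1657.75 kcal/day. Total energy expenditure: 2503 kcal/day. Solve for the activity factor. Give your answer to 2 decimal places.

1.51

Activity factor = TEE ÷ BMR = 2503 ÷ 1657.75 = 1.51.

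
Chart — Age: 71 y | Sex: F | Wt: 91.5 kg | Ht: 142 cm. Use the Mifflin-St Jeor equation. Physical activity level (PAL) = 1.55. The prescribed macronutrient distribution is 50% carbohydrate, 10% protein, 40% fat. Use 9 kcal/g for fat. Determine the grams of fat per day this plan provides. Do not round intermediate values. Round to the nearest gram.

Mifflin-St Jeor (female): BMR = 10(91.5) + 6.25(142) − 5(71) − 161 = 915 + 887.5 − 355 − 161 = 1286.5 kcal/day.
TEE = 1286.5 × 1.55 = 1994.075 kcal/day.
Fat energy = 40% × 1994.075 = 797.63 kcal.
Fat = 797.63 ÷ 9 kcal/g = 88.6256 g.

89 g/day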